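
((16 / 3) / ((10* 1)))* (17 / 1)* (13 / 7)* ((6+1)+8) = 1768 / 7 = 252.57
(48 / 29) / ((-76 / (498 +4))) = -6024 / 551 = -10.93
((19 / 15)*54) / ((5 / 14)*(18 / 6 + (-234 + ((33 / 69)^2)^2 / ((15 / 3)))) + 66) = -669939354 / 161571575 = -4.15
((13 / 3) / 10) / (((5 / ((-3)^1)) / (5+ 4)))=-2.34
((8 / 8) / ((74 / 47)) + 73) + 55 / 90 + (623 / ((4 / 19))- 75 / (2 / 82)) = -55283 / 1332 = -41.50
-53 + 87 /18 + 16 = -193 /6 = -32.17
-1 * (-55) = 55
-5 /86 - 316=-27181 /86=-316.06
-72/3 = -24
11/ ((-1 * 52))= -11/ 52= -0.21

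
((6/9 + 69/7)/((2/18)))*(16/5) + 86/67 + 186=1149916/2345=490.37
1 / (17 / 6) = 6 / 17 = 0.35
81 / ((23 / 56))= 4536 / 23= 197.22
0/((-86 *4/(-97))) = 0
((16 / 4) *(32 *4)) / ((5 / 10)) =1024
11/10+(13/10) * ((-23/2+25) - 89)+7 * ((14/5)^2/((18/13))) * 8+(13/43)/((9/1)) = 8516633/38700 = 220.07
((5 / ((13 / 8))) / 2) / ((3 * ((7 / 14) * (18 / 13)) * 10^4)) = 1 / 13500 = 0.00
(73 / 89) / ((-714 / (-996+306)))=8395 / 10591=0.79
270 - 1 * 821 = -551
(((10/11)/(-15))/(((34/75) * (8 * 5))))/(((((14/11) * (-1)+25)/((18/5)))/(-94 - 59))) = 9/116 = 0.08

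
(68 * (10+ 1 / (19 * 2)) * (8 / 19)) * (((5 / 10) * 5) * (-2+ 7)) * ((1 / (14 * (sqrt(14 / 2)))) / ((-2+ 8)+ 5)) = 647700 * sqrt(7) / 194579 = 8.81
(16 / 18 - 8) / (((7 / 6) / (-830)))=106240 / 21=5059.05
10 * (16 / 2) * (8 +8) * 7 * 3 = 26880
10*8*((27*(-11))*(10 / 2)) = -118800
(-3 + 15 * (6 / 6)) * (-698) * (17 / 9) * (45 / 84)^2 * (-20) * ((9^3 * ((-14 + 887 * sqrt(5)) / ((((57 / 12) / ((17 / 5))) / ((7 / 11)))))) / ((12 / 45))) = 222700516724.36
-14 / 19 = -0.74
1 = 1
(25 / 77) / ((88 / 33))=75 / 616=0.12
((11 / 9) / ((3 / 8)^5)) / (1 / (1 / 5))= 360448 / 10935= 32.96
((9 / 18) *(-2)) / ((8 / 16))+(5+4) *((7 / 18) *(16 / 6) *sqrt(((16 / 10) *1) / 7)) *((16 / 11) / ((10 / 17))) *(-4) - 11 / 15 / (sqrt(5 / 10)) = -4352 *sqrt(70) / 825 - 2 - 11 *sqrt(2) / 15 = -47.17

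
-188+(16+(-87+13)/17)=-2998/17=-176.35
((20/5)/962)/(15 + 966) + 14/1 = 6606056/471861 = 14.00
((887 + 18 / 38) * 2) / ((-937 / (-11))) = 370964 / 17803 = 20.84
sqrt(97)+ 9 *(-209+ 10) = -1791+ sqrt(97) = -1781.15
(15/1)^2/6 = 75/2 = 37.50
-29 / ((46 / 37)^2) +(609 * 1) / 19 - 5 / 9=12.73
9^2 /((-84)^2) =9 /784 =0.01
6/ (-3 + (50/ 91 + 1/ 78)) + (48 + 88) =177740/ 1331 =133.54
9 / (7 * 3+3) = 3 / 8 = 0.38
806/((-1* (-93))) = 26/3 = 8.67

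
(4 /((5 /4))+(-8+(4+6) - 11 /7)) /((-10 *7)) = -127 /2450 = -0.05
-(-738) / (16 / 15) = 5535 / 8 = 691.88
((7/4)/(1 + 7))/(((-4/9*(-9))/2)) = 7/64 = 0.11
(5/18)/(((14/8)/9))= 10/7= 1.43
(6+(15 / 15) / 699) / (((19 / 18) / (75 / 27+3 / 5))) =13424 / 699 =19.20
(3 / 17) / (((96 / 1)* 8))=0.00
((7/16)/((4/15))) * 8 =105/8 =13.12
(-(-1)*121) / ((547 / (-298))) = -36058 / 547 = -65.92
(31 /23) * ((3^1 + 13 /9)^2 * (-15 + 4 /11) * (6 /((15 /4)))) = -555520 /891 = -623.48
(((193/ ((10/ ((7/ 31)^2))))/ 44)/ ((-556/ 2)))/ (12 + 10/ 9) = -85113/ 13870843360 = -0.00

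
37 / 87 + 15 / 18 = 1.26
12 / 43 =0.28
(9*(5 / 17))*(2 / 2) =45 / 17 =2.65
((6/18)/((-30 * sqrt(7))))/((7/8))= -0.00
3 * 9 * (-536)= -14472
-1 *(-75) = 75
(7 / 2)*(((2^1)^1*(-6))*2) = -84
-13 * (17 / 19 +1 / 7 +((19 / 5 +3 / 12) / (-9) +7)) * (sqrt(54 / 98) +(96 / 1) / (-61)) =6297096 / 40565-787137 * sqrt(3) / 18620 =82.01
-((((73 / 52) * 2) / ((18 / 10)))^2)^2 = -5.92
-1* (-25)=25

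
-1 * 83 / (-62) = 83 / 62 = 1.34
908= 908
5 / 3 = 1.67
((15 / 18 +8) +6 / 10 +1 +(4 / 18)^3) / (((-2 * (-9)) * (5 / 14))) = 1.62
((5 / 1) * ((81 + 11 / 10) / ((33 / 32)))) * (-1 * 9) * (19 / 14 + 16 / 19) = -11526840 / 1463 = -7878.91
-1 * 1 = -1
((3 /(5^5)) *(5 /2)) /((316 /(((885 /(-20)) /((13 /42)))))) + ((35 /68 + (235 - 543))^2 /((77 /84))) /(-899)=-114.73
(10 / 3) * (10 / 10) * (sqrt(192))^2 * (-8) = -5120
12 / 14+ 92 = 650 / 7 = 92.86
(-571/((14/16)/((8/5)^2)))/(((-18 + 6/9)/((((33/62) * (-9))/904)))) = -4070088/7969325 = -0.51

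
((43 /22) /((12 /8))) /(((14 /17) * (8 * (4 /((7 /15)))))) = 731 /31680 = 0.02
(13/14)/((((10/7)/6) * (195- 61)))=39/1340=0.03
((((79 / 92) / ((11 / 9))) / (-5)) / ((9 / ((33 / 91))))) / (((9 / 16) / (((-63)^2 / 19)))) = -59724 / 28405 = -2.10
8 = 8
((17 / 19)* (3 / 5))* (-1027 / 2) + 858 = 582.33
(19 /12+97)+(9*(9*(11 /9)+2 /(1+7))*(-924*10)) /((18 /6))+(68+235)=-3737381 /12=-311448.42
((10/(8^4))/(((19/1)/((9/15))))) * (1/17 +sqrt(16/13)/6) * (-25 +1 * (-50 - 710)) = -785 * sqrt(13)/252928 - 2355/661504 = -0.01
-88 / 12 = -7.33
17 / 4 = 4.25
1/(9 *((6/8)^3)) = 64/243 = 0.26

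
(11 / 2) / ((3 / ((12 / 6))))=3.67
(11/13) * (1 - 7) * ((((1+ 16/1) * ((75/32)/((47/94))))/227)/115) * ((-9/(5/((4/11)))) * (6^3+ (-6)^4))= 1041012/67873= 15.34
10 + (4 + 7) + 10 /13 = 283 /13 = 21.77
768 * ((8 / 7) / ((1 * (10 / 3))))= 9216 / 35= 263.31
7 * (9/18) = 7/2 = 3.50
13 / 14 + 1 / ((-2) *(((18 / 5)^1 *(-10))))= 475 / 504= 0.94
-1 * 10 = -10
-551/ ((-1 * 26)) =551/ 26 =21.19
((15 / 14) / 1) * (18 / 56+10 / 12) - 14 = -5003 / 392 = -12.76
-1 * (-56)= 56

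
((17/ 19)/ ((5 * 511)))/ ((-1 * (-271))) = 17/ 13155695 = 0.00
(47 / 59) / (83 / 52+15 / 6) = 2444 / 12567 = 0.19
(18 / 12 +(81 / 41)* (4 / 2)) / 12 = 149 / 328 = 0.45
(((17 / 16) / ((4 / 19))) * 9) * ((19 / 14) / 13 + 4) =2171529 / 11648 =186.43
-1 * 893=-893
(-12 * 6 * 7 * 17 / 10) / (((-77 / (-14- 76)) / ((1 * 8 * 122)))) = -10751616 / 11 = -977419.64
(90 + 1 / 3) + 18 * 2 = 126.33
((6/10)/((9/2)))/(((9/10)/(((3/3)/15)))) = 4/405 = 0.01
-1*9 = -9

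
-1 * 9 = -9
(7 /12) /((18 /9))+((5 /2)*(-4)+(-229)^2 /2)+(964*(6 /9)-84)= 642467 /24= 26769.46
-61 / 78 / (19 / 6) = -61 / 247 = -0.25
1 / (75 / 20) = 4 / 15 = 0.27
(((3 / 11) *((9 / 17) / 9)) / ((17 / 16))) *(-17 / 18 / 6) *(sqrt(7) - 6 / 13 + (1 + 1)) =-4 *sqrt(7) / 1683 - 80 / 21879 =-0.01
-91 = -91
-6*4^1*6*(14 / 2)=-1008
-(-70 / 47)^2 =-4900 / 2209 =-2.22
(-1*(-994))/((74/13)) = 6461/37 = 174.62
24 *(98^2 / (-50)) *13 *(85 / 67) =-25469808 / 335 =-76029.28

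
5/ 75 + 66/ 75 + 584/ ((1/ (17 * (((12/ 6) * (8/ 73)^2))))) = 1310783/ 5475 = 239.41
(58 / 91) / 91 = 58 / 8281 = 0.01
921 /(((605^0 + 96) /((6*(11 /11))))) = 5526 /97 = 56.97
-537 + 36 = -501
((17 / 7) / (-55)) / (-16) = 17 / 6160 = 0.00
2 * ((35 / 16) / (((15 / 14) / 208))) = 2548 / 3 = 849.33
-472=-472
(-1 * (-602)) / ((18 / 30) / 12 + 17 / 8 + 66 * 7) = 24080 / 18567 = 1.30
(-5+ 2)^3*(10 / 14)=-135 / 7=-19.29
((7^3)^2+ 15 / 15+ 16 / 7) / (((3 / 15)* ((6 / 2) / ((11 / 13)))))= 165919.89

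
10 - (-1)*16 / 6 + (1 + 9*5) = 176 / 3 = 58.67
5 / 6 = 0.83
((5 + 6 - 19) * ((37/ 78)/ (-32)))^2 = 1369/ 97344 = 0.01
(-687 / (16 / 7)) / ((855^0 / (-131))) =629979 / 16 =39373.69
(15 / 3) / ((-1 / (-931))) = 4655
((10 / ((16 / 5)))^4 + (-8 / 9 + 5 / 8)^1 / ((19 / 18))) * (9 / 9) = 389601 / 4096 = 95.12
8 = 8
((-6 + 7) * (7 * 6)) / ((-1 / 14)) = -588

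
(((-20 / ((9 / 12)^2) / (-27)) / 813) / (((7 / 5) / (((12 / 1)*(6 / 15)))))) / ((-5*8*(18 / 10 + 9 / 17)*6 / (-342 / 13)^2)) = -1963840 / 285648363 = -0.01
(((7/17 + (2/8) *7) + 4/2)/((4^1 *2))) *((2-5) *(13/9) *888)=-136123/68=-2001.81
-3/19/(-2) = 3/38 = 0.08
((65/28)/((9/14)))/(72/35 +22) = 2275/15156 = 0.15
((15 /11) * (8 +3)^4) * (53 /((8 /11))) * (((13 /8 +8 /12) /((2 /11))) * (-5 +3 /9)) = -16431228275 /192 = -85579313.93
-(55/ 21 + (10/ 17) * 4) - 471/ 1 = -169922/ 357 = -475.97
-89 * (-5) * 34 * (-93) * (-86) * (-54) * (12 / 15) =-5227620768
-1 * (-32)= 32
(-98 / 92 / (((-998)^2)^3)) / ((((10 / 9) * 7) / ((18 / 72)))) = -63 / 1818030106041246837760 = -0.00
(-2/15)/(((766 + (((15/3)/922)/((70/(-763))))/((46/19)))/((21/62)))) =-593768/10070832515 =-0.00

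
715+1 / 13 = 9296 / 13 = 715.08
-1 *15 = -15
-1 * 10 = -10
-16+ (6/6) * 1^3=-15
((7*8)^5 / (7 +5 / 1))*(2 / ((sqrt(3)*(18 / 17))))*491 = 1149239533568*sqrt(3) / 81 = 24574583484.03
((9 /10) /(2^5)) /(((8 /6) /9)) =243 /1280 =0.19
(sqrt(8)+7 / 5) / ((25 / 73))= 511 / 125+146*sqrt(2) / 25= 12.35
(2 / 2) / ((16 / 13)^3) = 2197 / 4096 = 0.54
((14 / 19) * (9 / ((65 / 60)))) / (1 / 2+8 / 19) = 432 / 65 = 6.65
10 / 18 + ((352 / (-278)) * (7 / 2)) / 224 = 2681 / 5004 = 0.54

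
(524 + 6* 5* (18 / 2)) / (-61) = -794 / 61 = -13.02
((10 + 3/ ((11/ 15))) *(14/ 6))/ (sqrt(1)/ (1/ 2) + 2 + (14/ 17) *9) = 18445/ 6402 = 2.88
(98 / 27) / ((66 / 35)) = 1715 / 891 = 1.92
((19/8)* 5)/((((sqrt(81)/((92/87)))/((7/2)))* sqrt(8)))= 15295* sqrt(2)/12528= 1.73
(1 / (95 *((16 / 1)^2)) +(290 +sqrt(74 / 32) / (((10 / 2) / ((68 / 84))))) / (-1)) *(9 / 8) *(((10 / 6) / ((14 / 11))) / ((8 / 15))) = -3491135505 / 4358144 - 2805 *sqrt(37) / 25088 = -801.74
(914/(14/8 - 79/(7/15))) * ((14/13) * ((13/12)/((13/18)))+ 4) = -1868216/60983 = -30.64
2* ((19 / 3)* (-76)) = -2888 / 3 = -962.67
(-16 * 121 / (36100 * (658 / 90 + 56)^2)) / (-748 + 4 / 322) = 0.00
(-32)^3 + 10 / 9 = -294902 / 9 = -32766.89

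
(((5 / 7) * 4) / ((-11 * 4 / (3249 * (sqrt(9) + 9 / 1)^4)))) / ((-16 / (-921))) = -19390291920 / 77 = -251821972.99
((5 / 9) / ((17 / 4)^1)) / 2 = 10 / 153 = 0.07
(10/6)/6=5/18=0.28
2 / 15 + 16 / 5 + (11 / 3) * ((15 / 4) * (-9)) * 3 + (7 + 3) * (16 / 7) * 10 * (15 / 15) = -11705 / 84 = -139.35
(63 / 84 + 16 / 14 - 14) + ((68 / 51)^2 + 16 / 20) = -12007 / 1260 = -9.53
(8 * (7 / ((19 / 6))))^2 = 112896 / 361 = 312.73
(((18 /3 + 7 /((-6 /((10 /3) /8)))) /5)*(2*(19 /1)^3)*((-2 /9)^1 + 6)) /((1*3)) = 35399299 /1215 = 29135.23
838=838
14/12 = 7/6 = 1.17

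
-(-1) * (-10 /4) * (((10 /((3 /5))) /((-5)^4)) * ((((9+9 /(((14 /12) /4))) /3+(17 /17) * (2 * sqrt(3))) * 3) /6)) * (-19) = 10.61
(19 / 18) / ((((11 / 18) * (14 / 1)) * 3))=19 / 462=0.04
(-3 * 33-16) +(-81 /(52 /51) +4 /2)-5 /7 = -193.16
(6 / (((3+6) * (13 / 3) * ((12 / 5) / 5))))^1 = 25 / 78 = 0.32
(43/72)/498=43/35856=0.00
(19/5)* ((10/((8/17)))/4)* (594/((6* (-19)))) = -1683/16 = -105.19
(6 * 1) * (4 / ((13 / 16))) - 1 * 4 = 332 / 13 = 25.54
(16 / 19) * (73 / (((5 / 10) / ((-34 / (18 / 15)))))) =-3483.51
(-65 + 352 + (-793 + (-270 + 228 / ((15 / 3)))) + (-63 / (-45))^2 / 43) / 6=-121.73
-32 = -32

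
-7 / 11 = -0.64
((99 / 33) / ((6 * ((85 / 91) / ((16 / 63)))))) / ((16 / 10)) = 13 / 153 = 0.08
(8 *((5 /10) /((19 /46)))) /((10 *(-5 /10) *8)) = -23 /95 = -0.24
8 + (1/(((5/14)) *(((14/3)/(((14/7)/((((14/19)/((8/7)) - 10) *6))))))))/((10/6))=7.99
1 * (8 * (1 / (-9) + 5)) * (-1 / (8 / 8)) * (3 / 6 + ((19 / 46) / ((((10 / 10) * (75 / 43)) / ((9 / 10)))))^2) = -1586912822 / 74390625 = -21.33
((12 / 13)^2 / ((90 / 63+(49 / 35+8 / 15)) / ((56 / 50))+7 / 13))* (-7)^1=-592704 / 351793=-1.68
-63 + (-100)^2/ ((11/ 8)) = 79307/ 11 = 7209.73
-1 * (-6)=6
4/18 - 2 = -16/9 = -1.78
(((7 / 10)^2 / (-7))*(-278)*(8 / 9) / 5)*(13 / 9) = 50596 / 10125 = 5.00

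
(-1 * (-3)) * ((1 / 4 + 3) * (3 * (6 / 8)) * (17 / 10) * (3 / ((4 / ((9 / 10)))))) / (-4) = -161109 / 25600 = -6.29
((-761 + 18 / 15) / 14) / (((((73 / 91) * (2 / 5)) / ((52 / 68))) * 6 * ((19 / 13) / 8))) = -117.99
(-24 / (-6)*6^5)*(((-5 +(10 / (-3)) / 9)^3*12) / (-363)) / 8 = 195112000 / 9801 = 19907.36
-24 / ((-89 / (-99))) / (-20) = 594 / 445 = 1.33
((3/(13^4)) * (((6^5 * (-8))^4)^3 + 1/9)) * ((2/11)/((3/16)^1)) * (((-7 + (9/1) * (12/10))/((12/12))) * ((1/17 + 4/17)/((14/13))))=9189057306663055707605271967995324701542660722591838551146800/25882857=355024845466752596423388300000000000000000000000000000.00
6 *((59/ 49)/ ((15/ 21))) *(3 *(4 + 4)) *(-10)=-16992/ 7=-2427.43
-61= -61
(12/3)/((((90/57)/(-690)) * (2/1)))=-874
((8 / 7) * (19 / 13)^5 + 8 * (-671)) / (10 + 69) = -13931896976 / 205325029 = -67.85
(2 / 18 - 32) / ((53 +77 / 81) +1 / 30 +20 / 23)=-594090 / 1021921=-0.58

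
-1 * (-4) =4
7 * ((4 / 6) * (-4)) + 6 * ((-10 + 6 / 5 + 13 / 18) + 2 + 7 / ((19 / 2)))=-14453 / 285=-50.71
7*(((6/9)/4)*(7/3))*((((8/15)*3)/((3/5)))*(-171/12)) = -931/9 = -103.44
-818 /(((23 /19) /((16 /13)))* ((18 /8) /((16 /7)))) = -15915008 /18837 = -844.88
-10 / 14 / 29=-5 / 203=-0.02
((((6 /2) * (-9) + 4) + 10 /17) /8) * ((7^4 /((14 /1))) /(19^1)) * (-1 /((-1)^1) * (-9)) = 1176147 /5168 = 227.58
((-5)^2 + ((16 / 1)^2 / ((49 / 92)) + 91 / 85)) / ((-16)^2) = 263813 / 133280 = 1.98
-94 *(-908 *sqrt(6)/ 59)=85352 *sqrt(6)/ 59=3543.54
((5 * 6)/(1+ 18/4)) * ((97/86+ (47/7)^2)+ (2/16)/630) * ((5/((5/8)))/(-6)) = -6372911/18963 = -336.07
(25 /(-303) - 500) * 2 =-1000.17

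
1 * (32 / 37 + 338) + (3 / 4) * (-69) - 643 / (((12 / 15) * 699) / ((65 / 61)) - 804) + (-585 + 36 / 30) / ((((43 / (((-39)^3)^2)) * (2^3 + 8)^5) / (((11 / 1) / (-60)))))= 16353706177954620053 / 1892335013068800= 8642.08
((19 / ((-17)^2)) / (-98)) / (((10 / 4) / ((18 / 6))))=-57 / 70805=-0.00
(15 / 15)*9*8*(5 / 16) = 45 / 2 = 22.50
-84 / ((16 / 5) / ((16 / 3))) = -140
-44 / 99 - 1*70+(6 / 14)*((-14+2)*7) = -958 / 9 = -106.44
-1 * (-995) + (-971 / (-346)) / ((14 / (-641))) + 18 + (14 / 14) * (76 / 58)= 124436341 / 140476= 885.82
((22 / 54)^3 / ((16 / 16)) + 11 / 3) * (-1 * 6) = -147004 / 6561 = -22.41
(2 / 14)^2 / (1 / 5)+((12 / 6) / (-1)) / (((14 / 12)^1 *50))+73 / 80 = 19213 / 19600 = 0.98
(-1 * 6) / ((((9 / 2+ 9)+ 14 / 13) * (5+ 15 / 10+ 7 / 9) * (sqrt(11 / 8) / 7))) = -39312 * sqrt(22) / 546139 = -0.34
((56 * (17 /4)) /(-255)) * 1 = -14 /15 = -0.93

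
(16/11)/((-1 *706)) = -8/3883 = -0.00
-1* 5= -5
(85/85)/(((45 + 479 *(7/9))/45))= 405/3758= 0.11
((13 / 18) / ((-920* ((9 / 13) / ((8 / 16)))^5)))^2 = 23298085122481 / 979142081239115366400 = 0.00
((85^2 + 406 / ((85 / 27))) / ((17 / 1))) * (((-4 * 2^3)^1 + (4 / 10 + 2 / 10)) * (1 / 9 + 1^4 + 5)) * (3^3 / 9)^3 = -3238575747 / 1445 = -2241228.89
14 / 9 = 1.56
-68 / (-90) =34 / 45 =0.76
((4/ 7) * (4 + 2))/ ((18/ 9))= 12/ 7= 1.71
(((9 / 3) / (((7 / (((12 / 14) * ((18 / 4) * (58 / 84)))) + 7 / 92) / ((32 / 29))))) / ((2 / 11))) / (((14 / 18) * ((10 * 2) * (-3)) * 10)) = -163944 / 11364325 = -0.01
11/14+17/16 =207/112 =1.85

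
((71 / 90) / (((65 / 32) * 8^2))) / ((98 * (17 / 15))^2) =71 / 144328912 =0.00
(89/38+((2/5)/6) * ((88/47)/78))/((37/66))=26935997/6442995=4.18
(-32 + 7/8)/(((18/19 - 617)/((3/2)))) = 14193/187280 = 0.08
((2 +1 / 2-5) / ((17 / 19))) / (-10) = 19 / 68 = 0.28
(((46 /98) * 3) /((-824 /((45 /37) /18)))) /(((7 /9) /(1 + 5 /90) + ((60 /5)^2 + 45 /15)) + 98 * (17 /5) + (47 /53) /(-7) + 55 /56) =-1737075 /7247935860578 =-0.00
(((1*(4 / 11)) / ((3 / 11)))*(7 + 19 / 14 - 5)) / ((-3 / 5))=-470 / 63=-7.46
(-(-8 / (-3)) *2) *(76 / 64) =-19 / 3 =-6.33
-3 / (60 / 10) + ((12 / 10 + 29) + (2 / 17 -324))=-294.18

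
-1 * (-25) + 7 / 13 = 332 / 13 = 25.54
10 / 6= 5 / 3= 1.67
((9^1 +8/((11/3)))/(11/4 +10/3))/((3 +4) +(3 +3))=1476/10439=0.14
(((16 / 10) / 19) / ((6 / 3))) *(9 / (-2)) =-18 / 95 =-0.19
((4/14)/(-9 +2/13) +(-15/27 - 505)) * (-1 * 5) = 3662984/1449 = 2527.94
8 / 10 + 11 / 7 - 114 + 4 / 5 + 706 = 20831 / 35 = 595.17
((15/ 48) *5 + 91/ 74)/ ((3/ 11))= 10.24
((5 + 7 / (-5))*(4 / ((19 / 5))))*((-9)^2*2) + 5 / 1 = 11759 / 19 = 618.89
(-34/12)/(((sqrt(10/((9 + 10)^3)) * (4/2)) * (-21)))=323 * sqrt(190)/2520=1.77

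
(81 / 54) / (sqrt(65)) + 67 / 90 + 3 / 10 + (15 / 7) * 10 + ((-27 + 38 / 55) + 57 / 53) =-506971 / 183645 + 3 * sqrt(65) / 130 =-2.57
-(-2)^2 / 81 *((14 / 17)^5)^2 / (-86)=578509309952 / 7021706755263867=0.00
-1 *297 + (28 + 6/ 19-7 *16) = -7233/ 19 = -380.68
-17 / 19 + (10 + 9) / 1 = 344 / 19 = 18.11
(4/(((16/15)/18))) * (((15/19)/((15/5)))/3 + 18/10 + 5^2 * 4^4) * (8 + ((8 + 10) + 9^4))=54082043127/19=2846423322.47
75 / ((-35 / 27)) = -405 / 7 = -57.86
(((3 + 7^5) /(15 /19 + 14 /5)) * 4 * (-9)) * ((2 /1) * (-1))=114980400 /341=337185.92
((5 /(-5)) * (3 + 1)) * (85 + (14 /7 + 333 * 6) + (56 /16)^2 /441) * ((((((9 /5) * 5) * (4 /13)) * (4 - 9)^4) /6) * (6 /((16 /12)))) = -140739375 /13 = -10826105.77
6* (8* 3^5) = 11664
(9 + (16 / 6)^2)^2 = 21025 / 81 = 259.57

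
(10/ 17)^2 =100/ 289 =0.35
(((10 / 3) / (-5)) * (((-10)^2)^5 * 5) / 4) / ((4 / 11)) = -68750000000 / 3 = -22916666666.67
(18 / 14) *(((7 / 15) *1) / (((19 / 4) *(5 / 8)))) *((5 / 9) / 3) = 32 / 855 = 0.04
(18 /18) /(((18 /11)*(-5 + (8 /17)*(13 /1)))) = 187 /342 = 0.55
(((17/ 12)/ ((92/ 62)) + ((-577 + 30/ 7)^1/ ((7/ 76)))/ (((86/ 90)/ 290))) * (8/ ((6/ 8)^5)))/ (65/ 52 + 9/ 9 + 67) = -8989984981037056/ 9785875113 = -918669.50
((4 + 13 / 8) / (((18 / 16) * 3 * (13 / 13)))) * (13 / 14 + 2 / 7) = 85 / 42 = 2.02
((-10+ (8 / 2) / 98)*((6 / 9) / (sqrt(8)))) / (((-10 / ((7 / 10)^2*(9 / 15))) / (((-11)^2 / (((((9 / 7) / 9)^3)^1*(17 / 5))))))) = 2531683*sqrt(2) / 4250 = 842.43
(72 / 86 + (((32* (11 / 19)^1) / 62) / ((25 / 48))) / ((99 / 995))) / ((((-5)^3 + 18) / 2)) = -5017304 / 40649835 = -0.12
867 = 867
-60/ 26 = -30/ 13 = -2.31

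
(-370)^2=136900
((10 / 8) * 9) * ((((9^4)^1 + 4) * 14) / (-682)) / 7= -295425 / 1364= -216.59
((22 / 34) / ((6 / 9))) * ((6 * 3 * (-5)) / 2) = -1485 / 34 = -43.68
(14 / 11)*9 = 126 / 11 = 11.45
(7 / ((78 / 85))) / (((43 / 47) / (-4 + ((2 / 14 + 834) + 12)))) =7850175 / 1118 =7021.62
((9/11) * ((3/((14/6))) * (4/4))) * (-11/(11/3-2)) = -243/35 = -6.94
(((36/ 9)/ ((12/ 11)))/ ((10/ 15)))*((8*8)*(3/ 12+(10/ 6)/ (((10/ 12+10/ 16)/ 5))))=14696/ 7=2099.43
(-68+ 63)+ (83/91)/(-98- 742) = -382283/76440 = -5.00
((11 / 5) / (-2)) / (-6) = 11 / 60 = 0.18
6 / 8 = 3 / 4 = 0.75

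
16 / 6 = 8 / 3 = 2.67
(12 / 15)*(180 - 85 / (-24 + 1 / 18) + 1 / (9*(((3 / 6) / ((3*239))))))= 1773392 / 6465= 274.31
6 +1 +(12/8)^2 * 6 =41/2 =20.50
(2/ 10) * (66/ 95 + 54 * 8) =86.54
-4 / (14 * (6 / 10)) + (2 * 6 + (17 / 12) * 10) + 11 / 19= 20963 / 798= 26.27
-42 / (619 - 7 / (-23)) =-161 / 2374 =-0.07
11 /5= 2.20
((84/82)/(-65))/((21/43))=-86/2665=-0.03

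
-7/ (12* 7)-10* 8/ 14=-487/ 84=-5.80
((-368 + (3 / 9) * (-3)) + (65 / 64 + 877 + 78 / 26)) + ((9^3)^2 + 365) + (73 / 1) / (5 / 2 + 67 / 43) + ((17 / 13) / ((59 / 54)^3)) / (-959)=532336.00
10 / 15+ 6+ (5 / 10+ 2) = 55 / 6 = 9.17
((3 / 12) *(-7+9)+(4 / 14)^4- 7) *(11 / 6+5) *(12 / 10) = -1278421 / 24010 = -53.25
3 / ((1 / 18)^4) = 314928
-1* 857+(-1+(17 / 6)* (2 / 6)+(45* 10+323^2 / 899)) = -4709051 / 16182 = -291.01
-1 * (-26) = 26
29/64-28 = -1763/64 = -27.55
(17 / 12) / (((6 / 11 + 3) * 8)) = 187 / 3744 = 0.05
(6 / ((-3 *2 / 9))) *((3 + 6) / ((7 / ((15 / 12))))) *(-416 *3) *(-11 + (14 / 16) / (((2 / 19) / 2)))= 710775 / 7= 101539.29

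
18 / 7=2.57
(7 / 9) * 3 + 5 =22 / 3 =7.33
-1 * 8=-8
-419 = -419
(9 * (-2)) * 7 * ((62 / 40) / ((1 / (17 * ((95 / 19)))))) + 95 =-33011 / 2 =-16505.50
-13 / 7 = -1.86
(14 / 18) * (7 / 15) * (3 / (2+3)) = 0.22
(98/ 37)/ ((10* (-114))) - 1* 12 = -253129/ 21090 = -12.00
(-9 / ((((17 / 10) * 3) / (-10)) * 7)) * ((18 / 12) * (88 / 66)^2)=800 / 119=6.72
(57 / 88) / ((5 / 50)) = 285 / 44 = 6.48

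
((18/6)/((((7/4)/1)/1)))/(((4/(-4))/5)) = -60/7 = -8.57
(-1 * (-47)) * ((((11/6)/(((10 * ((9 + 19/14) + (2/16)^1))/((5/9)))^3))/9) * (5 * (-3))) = -28372960/1327041001683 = -0.00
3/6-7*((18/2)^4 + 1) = -91867/2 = -45933.50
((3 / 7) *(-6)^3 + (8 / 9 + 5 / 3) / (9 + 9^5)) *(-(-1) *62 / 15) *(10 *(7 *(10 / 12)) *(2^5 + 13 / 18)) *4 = -62888760686050 / 21526641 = -2921438.63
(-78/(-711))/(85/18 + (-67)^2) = 156/6390073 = 0.00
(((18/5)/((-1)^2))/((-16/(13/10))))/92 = -0.00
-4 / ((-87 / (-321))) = -428 / 29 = -14.76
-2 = -2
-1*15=-15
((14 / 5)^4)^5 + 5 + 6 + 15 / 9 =251004769899816807025478 / 286102294921875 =877325258.67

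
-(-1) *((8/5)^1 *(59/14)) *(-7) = -236/5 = -47.20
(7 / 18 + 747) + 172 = 16549 / 18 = 919.39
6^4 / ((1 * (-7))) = -1296 / 7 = -185.14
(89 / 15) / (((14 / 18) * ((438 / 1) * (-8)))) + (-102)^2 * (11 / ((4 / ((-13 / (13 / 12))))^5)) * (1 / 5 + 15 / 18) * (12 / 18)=-783175998617 / 40880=-19157925.60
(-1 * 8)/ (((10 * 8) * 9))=-1/ 90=-0.01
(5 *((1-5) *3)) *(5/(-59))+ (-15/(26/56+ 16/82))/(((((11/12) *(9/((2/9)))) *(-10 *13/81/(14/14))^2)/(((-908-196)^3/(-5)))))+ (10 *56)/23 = -3056231729468533732/47741397275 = -64016386.28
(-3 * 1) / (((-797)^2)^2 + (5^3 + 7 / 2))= -6 / 806980947619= -0.00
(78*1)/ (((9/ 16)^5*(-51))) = -27262976/ 1003833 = -27.16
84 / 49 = 12 / 7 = 1.71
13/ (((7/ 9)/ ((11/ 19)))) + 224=31079/ 133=233.68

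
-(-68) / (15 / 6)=136 / 5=27.20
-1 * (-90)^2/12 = -675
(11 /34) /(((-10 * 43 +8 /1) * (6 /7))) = -0.00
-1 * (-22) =22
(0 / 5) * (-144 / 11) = 0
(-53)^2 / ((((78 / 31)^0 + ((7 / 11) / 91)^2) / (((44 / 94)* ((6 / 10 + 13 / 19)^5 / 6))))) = 8538580102527119216 / 11155793221171875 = 765.39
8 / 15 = 0.53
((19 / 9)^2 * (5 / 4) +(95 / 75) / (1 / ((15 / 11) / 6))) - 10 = -14759 / 3564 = -4.14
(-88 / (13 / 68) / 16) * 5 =-1870 / 13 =-143.85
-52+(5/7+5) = -324/7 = -46.29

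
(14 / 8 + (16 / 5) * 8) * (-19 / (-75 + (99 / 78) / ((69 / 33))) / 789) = 3107507 / 351002430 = 0.01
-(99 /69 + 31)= -746 /23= -32.43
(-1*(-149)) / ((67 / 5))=745 / 67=11.12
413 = 413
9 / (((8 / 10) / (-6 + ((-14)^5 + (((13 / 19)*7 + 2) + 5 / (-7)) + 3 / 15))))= -3218874993 / 532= -6050516.90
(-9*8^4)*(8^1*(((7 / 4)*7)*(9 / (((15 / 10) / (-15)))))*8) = 2601123840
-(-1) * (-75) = -75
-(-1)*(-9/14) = -9/14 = -0.64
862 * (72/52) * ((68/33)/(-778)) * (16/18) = -468928/166881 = -2.81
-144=-144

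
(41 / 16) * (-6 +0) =-123 / 8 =-15.38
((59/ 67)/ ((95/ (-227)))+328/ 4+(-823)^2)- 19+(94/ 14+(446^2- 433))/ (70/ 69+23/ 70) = 34071422200369/ 41289755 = 825178.60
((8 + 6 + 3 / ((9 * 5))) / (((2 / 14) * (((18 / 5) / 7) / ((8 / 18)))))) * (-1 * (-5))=103390 / 243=425.47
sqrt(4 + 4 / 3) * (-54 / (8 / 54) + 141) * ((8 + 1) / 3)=-894 * sqrt(3)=-1548.45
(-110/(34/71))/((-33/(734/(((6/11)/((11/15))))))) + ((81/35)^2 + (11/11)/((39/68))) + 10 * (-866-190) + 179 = -25618918963/7309575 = -3504.84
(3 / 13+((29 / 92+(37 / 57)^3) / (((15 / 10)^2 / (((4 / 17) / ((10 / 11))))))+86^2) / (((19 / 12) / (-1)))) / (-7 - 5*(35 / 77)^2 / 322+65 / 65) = 2122804556904113698 / 2728263747316185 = 778.08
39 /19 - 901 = -17080 /19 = -898.95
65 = 65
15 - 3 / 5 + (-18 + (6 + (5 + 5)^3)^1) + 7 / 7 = 5017 / 5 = 1003.40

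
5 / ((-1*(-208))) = 5 / 208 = 0.02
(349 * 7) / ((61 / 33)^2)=714.98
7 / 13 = 0.54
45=45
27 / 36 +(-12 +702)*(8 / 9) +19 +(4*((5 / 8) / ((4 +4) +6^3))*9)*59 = 858829 / 1344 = 639.01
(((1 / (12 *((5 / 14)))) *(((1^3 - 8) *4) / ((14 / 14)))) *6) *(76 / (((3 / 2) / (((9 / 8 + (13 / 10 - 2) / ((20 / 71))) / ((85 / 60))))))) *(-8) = -1906688 / 125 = -15253.50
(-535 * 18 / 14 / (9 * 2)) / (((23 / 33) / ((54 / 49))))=-476685 / 7889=-60.42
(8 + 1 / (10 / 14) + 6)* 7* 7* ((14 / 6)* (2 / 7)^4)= 11.73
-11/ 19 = -0.58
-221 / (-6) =221 / 6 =36.83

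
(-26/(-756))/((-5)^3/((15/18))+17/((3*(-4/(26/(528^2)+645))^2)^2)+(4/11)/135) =80539720268768587284480/2990639531865143916244891525767247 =0.00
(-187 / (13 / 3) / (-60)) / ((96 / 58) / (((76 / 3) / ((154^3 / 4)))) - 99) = 9367 / 775646820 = 0.00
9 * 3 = 27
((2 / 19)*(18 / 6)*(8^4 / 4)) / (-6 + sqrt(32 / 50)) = -15360 / 247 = -62.19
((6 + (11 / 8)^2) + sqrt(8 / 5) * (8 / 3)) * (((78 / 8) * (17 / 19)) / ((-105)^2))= 884 * sqrt(10) / 1047375 + 22321 / 3575040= 0.01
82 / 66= 41 / 33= 1.24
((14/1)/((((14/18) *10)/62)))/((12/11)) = 1023/10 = 102.30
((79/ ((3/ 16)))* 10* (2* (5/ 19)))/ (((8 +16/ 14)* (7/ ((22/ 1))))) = 43450/ 57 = 762.28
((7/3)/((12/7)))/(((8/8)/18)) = 49/2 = 24.50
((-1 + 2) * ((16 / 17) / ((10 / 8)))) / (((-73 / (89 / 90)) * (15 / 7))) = -19936 / 4188375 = -0.00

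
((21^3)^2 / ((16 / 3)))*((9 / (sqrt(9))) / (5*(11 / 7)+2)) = 1801088541 / 368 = 4894262.34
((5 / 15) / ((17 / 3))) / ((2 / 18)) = 9 / 17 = 0.53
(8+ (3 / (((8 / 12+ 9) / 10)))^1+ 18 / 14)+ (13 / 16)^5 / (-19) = 50030831681 / 4044357632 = 12.37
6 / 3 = 2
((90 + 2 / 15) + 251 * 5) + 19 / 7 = 141524 / 105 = 1347.85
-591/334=-1.77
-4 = -4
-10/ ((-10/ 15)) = 15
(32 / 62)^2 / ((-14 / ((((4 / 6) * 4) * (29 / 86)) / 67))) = -14848 / 58141461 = -0.00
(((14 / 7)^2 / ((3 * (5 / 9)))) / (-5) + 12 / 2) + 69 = 1863 / 25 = 74.52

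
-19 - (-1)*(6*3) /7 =-115 /7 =-16.43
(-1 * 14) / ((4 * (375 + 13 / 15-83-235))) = -15 / 248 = -0.06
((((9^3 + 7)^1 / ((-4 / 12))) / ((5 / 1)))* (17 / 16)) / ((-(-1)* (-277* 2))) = 1173 / 1385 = 0.85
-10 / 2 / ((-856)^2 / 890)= -2225 / 366368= -0.01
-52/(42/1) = -26/21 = -1.24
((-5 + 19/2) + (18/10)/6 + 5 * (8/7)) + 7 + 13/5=704/35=20.11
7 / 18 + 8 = 151 / 18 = 8.39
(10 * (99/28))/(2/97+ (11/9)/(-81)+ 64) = 0.55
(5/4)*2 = 5/2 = 2.50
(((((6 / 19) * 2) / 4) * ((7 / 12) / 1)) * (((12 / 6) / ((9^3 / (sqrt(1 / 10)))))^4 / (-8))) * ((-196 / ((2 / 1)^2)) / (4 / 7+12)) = 2401 / 94444436999246400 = 0.00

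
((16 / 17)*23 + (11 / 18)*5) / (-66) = -7559 / 20196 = -0.37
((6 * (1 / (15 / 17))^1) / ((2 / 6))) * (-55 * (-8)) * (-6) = -53856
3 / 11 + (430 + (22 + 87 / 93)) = 154544 / 341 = 453.21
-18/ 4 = -9/ 2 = -4.50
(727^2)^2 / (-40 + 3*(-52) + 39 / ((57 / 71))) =-5307515172979 / 2801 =-1894864395.92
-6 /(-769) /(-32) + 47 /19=578231 /233776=2.47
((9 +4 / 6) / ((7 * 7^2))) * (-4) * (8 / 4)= -232 / 1029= -0.23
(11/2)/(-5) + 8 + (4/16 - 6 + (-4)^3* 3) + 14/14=-3797/20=-189.85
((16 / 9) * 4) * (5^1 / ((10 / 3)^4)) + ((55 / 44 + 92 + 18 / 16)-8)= 86663 / 1000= 86.66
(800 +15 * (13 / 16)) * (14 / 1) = 90965 / 8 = 11370.62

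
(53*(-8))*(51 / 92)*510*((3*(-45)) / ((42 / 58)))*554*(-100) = -199327166820000 / 161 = -1238056936770.19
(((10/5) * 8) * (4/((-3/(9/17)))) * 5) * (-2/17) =1920/289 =6.64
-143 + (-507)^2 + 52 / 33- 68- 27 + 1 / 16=135597073 / 528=256812.64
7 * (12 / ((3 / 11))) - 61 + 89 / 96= 23801 / 96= 247.93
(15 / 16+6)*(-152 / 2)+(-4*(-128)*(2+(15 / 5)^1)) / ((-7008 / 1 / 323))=-565231 / 876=-645.24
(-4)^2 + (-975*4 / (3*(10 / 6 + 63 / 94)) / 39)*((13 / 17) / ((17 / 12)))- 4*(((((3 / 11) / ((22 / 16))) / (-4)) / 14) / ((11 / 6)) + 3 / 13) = 170355093268 / 23067615571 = 7.39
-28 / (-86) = 14 / 43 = 0.33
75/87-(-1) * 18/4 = 311/58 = 5.36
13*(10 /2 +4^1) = 117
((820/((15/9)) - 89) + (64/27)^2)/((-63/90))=-2978830/5103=-583.74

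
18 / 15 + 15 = 81 / 5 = 16.20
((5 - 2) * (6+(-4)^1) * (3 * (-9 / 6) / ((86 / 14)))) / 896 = -27 / 5504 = -0.00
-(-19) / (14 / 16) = 152 / 7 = 21.71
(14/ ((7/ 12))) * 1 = 24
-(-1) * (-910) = -910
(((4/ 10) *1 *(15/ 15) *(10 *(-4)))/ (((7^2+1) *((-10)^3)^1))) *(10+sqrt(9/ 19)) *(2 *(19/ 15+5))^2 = 35344 *sqrt(19)/ 4453125+70688/ 140625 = 0.54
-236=-236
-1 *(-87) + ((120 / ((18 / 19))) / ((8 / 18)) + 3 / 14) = 5211 / 14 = 372.21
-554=-554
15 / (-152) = -0.10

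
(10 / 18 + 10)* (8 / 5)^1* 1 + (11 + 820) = 847.89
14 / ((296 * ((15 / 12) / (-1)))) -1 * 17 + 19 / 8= -14.66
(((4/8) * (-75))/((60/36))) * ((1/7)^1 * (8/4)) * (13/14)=-585/98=-5.97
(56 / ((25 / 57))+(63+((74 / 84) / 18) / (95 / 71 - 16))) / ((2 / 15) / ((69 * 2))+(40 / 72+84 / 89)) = 7679411094079 / 60425552880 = 127.09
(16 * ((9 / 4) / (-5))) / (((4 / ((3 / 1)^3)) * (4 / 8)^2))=-972 / 5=-194.40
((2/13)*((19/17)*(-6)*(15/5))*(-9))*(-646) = -17994.46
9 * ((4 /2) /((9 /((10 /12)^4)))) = 625 /648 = 0.96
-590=-590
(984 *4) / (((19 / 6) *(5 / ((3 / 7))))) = 70848 / 665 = 106.54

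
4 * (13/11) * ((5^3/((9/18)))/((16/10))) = 8125/11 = 738.64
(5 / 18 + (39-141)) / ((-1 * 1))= 1831 / 18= 101.72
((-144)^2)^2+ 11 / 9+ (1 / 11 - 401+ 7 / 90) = 47297942603 / 110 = 429981296.39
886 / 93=9.53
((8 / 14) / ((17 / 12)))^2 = 0.16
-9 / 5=-1.80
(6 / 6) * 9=9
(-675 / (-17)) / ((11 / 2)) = 1350 / 187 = 7.22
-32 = -32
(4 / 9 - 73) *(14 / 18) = -56.43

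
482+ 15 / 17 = 8209 / 17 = 482.88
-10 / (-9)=10 / 9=1.11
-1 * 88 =-88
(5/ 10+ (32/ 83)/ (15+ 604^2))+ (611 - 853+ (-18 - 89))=-21105838117/ 60561946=-348.50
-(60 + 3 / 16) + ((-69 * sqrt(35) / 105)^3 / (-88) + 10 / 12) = -2849 / 48 + 12167 * sqrt(35) / 107800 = -58.69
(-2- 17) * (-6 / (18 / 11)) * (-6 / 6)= -209 / 3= -69.67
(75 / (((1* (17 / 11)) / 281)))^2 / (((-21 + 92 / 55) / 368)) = -1087754891850000 / 307207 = -3540788106.55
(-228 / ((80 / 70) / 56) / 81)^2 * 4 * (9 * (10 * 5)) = 2773635200 / 81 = 34242409.88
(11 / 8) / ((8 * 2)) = 11 / 128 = 0.09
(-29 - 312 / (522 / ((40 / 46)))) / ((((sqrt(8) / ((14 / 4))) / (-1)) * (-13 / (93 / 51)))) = -12817973 * sqrt(2) / 3537768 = -5.12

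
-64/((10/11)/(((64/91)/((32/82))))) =-57728/455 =-126.87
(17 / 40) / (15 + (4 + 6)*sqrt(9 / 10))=17 / 360 - 17*sqrt(10) / 1800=0.02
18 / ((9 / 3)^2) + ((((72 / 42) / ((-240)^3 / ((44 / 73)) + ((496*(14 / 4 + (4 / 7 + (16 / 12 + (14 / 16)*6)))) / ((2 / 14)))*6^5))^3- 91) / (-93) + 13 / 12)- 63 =-866623916796660092787156232301 / 14703949694337858814906368000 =-58.94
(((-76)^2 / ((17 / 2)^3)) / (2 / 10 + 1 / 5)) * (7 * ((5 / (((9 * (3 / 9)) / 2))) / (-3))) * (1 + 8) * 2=-16172800 / 4913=-3291.84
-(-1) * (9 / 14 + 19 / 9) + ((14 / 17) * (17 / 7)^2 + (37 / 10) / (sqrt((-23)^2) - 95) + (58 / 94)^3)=582668669 / 74752560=7.79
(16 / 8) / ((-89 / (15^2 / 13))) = -450 / 1157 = -0.39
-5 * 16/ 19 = -80/ 19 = -4.21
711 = 711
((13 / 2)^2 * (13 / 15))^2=4826809 / 3600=1340.78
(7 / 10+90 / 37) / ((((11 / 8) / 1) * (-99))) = -4636 / 201465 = -0.02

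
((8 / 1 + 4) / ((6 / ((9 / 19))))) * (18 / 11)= 324 / 209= 1.55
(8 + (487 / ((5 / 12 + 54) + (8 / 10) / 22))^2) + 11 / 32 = 3650806454307 / 41331575072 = 88.33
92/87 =1.06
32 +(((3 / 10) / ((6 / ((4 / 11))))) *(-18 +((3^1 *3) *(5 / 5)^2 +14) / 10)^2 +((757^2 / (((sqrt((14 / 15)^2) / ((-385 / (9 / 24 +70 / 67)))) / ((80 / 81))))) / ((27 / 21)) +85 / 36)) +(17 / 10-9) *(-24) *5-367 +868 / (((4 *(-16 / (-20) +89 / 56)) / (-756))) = -7255812750328203526 / 56702014875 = -127963931.55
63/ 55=1.15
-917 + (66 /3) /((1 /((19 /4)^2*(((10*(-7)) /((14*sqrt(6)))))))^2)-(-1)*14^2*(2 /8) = 35171651 /768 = 45796.42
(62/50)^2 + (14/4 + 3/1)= 10047/1250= 8.04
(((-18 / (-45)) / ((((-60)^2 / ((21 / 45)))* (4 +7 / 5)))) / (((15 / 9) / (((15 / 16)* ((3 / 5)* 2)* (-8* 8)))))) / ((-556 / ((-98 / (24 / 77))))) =-26411 / 112590000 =-0.00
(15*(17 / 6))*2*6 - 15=495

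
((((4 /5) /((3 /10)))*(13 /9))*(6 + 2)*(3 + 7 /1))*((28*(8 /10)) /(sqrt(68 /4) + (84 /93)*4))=-647069696 /102411 + 179099648*sqrt(17) /102411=892.26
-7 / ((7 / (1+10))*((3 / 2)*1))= -22 / 3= -7.33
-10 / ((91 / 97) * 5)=-194 / 91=-2.13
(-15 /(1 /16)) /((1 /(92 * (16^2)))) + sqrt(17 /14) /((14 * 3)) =-5652480 + sqrt(238) /588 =-5652479.97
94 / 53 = 1.77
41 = 41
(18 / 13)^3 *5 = 29160 / 2197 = 13.27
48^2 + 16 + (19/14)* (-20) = 2292.86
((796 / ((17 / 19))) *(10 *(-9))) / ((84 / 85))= -567150 / 7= -81021.43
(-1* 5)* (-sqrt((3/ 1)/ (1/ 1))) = 5* sqrt(3) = 8.66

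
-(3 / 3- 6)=5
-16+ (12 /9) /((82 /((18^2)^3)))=22674160 /41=553028.29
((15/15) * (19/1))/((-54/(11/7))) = -209/378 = -0.55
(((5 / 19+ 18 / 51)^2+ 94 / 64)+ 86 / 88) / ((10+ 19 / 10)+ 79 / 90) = 0.22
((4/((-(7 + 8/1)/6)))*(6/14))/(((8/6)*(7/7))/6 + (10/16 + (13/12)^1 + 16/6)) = -1728/11585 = -0.15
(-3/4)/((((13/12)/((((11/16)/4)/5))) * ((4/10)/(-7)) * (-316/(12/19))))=-2079/2497664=-0.00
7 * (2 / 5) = 14 / 5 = 2.80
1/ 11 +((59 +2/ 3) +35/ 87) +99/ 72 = 157037/ 2552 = 61.53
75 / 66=25 / 22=1.14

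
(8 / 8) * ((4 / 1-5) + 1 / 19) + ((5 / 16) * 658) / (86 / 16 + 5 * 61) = -13439 / 47177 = -0.28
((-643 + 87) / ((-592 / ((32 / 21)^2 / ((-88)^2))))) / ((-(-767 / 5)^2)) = -13900 / 1161492505173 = -0.00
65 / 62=1.05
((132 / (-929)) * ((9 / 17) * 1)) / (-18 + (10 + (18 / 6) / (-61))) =72468 / 7754363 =0.01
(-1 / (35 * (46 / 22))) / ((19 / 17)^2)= -3179 / 290605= -0.01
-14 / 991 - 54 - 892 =-937500 / 991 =-946.01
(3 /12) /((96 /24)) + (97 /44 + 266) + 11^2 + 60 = 79071 /176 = 449.27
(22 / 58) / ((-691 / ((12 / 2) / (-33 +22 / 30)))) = 45 / 440858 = 0.00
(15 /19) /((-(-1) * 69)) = 5 /437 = 0.01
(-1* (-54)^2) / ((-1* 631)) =2916 / 631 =4.62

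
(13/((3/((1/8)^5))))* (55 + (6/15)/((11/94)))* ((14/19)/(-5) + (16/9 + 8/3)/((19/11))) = 1604239/85606400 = 0.02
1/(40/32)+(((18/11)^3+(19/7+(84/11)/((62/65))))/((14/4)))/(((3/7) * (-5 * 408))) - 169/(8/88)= -1642301255897/883810620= -1858.20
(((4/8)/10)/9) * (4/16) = 1/720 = 0.00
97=97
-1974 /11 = -179.45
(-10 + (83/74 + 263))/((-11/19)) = -357295/814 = -438.94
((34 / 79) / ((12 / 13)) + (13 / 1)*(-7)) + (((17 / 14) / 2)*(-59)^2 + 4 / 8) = 2023.43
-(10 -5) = -5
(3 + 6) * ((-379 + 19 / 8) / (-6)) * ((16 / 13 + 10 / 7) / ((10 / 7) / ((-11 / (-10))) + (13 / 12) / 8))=144370908 / 137813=1047.59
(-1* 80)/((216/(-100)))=1000/27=37.04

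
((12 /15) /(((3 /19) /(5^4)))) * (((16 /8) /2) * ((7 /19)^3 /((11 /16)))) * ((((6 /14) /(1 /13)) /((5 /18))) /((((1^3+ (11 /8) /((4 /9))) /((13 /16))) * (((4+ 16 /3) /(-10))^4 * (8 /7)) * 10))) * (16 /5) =1232010000 /3641407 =338.33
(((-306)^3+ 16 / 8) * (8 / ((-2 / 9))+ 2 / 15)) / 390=7707553166 / 2925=2635060.91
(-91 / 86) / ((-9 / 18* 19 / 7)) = 0.78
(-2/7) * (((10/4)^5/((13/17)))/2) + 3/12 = -52397/2912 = -17.99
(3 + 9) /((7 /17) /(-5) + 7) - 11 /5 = -114 /245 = -0.47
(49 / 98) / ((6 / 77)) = 77 / 12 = 6.42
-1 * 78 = -78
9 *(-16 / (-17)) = 8.47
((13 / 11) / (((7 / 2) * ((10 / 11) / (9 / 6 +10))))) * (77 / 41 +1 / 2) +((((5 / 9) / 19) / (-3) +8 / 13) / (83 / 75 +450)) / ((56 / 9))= 194900286797 / 19187100296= 10.16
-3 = -3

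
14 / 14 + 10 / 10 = 2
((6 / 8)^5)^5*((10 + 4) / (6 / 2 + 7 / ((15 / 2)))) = 0.00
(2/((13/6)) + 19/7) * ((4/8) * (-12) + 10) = 1324/91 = 14.55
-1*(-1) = 1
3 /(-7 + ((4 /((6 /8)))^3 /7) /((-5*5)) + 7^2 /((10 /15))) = 28350 /620233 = 0.05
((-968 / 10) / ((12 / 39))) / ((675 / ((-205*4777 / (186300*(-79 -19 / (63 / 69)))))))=-2156581427 / 87859080000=-0.02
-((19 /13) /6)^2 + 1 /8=799 /12168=0.07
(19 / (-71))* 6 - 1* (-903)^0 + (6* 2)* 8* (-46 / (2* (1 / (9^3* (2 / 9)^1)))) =-25396601 / 71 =-357698.61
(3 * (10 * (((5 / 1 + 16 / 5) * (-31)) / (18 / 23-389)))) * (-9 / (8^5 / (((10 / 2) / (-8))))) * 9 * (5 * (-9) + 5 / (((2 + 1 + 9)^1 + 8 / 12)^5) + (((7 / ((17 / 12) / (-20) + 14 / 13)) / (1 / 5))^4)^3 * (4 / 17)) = 32366765352064486274272331010172867557849490056176896957436407535847902631825 / 1442698041125694617883260726184225094566296033187403176869888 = 22434885491914618.82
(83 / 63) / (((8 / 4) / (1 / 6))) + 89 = 67367 / 756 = 89.11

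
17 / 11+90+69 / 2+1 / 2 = 1392 / 11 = 126.55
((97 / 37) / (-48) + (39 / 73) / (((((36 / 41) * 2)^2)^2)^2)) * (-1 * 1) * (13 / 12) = 411744271984168019 / 7802693488679583744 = 0.05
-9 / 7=-1.29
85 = 85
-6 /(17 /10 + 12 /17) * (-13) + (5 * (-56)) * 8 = -902900 /409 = -2207.58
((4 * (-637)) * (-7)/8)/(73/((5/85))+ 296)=4459/3074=1.45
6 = 6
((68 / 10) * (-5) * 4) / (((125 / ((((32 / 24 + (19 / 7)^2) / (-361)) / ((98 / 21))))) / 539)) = 956692 / 315875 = 3.03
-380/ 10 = -38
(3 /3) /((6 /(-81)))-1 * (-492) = 957 /2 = 478.50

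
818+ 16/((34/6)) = 13954/17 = 820.82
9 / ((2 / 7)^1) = 63 / 2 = 31.50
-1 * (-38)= 38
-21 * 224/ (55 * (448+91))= -0.16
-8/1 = -8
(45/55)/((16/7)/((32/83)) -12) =-126/935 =-0.13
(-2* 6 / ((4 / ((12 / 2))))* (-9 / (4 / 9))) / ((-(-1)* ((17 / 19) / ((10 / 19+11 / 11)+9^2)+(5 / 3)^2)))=5143824 / 39353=130.71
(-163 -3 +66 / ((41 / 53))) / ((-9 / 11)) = 36388 / 369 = 98.61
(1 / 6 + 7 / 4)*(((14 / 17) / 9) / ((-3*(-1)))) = 161 / 2754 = 0.06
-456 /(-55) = 456 /55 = 8.29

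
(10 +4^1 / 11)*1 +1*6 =180 / 11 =16.36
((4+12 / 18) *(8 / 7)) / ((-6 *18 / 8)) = -32 / 81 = -0.40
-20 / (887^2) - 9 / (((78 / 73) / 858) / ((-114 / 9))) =72022407778 / 786769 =91542.00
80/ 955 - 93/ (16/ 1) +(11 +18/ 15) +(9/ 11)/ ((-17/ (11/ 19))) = 31801043/ 4935440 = 6.44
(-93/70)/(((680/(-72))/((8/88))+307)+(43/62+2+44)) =-25947/4878685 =-0.01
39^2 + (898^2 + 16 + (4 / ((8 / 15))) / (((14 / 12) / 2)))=5655677 / 7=807953.86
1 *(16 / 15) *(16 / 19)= 256 / 285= 0.90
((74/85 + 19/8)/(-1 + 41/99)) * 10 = -218493/3944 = -55.40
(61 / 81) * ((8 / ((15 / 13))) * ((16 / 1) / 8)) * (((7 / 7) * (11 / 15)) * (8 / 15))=4.08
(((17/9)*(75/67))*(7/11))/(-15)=-595/6633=-0.09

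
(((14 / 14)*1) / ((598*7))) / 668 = 1 / 2796248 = 0.00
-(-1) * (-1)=-1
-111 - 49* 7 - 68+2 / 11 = -5740 / 11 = -521.82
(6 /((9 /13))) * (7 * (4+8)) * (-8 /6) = -2912 /3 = -970.67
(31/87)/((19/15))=155/551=0.28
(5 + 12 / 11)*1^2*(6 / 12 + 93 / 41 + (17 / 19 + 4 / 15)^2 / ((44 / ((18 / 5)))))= 3925165721 / 223865125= 17.53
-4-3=-7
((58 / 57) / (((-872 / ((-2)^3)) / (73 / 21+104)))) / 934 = 65453 / 60930891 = 0.00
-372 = -372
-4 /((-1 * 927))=4 /927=0.00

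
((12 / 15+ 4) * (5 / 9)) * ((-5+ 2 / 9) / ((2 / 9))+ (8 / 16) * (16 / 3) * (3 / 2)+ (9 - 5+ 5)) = -68 / 3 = -22.67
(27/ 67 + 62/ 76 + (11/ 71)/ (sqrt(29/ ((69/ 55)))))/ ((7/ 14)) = 2 * sqrt(110055)/ 10295 + 3103/ 1273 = 2.50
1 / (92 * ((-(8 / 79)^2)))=-6241 / 5888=-1.06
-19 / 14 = -1.36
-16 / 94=-8 / 47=-0.17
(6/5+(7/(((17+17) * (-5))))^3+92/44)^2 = 31629493873967929/2920645849000000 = 10.83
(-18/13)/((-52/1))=9/338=0.03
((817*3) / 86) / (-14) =-57 / 28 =-2.04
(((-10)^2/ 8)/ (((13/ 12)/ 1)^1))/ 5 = 30/ 13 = 2.31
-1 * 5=-5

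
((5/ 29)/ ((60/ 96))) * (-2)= -16/ 29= -0.55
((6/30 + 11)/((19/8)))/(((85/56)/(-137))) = -3437056/8075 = -425.64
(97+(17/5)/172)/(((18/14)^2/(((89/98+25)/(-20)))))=-211846543/2786400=-76.03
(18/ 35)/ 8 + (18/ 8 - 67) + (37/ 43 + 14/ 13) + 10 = -1032021/ 19565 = -52.75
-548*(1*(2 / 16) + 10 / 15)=-2603 / 6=-433.83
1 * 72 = 72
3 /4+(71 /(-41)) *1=-161 /164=-0.98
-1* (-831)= 831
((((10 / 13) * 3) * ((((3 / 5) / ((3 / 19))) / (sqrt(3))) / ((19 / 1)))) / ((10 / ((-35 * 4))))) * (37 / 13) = -1036 * sqrt(3) / 169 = -10.62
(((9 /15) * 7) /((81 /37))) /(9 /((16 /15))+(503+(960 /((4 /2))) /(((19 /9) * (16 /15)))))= 78736 /29737395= 0.00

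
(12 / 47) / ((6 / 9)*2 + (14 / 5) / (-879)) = 26370 / 137381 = 0.19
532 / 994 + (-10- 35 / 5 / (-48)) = -31759 / 3408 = -9.32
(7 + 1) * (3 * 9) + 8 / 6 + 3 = 661 / 3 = 220.33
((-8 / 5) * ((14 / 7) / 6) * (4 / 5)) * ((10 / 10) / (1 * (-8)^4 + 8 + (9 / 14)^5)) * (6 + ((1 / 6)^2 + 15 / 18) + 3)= -305484032 / 297983980575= -0.00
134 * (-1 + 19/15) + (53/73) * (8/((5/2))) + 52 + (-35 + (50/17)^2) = 20160443/316455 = 63.71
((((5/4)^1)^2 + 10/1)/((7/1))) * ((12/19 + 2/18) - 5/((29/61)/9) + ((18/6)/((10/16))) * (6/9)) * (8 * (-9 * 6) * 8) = 1997303808/3857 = 517838.68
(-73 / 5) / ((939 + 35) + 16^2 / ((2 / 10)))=-73 / 11270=-0.01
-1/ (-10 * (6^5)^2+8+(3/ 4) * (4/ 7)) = 7/ 4232632261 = 0.00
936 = 936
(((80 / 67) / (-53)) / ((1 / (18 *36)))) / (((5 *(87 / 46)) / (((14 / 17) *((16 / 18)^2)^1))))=-5275648 / 5251929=-1.00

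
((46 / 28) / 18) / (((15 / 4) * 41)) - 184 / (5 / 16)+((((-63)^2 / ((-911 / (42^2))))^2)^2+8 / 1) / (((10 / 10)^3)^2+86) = 31032240280323162437514872135923 / 773904141952718805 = 40098299773951.92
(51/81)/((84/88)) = 374/567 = 0.66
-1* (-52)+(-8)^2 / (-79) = 4044 / 79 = 51.19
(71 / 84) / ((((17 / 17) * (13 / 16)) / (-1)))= -284 / 273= -1.04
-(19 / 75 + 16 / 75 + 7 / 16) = -217 / 240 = -0.90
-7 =-7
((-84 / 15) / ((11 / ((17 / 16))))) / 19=-119 / 4180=-0.03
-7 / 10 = -0.70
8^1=8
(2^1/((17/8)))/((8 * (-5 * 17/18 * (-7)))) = 36/10115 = 0.00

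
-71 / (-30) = 71 / 30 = 2.37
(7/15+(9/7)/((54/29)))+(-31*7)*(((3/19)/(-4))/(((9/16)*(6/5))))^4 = 1.15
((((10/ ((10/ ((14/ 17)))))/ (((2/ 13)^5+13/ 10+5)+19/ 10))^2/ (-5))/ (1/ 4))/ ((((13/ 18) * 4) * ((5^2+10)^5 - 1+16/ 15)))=-3181349811900/ 59823401735103433832783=-0.00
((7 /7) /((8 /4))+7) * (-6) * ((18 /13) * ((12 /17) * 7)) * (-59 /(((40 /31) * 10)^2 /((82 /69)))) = 1318081653 /10166000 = 129.66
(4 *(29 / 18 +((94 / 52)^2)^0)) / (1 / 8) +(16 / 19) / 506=3614936 / 43263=83.56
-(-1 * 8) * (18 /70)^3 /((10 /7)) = 2916 /30625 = 0.10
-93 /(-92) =93 /92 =1.01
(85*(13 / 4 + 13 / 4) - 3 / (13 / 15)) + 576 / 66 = 159521 / 286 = 557.77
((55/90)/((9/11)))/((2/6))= 121/54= 2.24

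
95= 95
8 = 8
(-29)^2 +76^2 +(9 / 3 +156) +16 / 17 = 115208 / 17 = 6776.94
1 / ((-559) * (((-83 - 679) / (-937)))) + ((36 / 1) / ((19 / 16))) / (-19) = -245690065 / 153770838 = -1.60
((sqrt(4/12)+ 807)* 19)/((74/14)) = 133* sqrt(3)/111+ 107331/37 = 2902.91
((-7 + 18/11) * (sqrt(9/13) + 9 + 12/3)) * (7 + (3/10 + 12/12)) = -63661/110-14691 * sqrt(13)/1430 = -615.78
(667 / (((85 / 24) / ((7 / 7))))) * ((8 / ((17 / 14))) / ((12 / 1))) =149408 / 1445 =103.40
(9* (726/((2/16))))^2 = 2732361984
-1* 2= -2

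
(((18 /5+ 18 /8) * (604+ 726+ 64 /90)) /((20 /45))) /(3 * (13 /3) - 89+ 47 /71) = -82906629 /356600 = -232.49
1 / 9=0.11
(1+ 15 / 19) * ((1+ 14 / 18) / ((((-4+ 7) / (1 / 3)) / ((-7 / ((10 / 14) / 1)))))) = -26656 / 7695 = -3.46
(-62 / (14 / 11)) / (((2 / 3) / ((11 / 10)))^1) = -11253 / 140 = -80.38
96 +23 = 119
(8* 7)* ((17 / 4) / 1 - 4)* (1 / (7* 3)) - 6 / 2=-7 / 3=-2.33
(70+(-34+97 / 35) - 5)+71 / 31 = 39127 / 1085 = 36.06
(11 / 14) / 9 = 11 / 126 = 0.09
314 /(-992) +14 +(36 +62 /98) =50.32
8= 8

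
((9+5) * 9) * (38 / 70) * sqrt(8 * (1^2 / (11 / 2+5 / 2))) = 342 / 5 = 68.40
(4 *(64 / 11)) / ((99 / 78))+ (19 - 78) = -14761 / 363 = -40.66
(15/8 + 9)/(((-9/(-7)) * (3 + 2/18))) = 87/32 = 2.72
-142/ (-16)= 71/ 8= 8.88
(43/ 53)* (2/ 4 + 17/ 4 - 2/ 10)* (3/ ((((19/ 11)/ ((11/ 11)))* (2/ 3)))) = 387387/ 40280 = 9.62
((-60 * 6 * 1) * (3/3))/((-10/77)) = 2772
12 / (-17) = -12 / 17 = -0.71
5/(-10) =-1/2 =-0.50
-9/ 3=-3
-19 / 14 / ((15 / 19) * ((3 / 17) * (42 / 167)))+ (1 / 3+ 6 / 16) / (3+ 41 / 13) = -32698667 / 846720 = -38.62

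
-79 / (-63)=79 / 63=1.25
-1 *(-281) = 281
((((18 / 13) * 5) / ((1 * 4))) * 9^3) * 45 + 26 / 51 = 75288151 / 1326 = 56778.39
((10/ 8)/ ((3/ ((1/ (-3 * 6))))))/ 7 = -0.00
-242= -242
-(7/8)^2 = -49/64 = -0.77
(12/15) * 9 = 36/5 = 7.20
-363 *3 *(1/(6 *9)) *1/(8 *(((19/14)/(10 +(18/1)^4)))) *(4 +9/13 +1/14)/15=-1835627717/29640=-61930.76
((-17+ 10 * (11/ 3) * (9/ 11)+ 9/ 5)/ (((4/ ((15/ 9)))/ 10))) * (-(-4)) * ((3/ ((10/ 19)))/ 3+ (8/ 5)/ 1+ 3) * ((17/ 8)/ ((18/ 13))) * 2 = 531505/ 108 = 4921.34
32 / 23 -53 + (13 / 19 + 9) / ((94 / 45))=-964771 / 20539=-46.97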